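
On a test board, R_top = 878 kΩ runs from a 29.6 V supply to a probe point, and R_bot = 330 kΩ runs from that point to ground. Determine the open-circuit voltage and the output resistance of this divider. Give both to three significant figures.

V_th = 8.09 V, R_th = 240 kΩ

V_th is the open-circuit tap voltage: 29.6 × 330/(878 + 330) = 8.09 V.
With the supply zeroed, R_top and R_bot appear in parallel from the tap: R_th = R_top‖R_bot = (878 × 330)/1208 = 240 kΩ.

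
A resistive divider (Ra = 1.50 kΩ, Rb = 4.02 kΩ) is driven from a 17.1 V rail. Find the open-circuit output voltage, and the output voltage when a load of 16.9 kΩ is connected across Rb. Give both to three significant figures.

Open-circuit: V = 17.1 × 4.02/(1.50 + 4.02) = 12.5 V.
With the load, Rb becomes Rb‖R_L = 3.248 kΩ, so V = 17.1 × 3.248/4.748 = 11.7 V.

Unloaded: 12.5 V; loaded: 11.7 V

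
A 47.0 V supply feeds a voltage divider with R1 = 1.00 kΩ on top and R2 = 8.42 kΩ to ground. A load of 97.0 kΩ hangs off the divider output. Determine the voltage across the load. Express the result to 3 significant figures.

V_out ≈ 41.6 V

The load sits in parallel with R2: R2‖R_L = (8.42 × 97.0) / (8.42 + 97.0) = 7.747 kΩ.
V_out = 47.0 × 7.747 / (1.00 + 7.747) = 47.0 × 7.747/8.747 = 41.6 V.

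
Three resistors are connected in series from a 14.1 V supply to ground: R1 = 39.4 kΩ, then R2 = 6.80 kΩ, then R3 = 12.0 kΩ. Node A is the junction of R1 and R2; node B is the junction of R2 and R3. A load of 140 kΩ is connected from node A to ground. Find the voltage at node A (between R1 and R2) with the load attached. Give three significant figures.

Below node A the series string R2+R3 = 18.80 kΩ sits in parallel with the 140 kΩ load: 16.57 kΩ.
V_A = 14.1 × 16.57/(39.4 + 16.57) = 4.18 V.

V ≈ 4.18 V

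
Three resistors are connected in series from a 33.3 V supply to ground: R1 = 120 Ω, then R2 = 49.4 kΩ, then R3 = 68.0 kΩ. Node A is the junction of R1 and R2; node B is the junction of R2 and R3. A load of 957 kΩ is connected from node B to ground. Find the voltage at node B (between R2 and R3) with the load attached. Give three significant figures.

V ≈ 18.7 V

At node B, R3 is in parallel with the load: R3‖R_L = 63490 Ω.
Below node A the resistance is R2 + (R3‖R_L) = 112900 Ω, so V_A = 33.3 × 112900/113000 = 33.26 V.
Then V_B = V_A × (R3‖R_L)/(R2 + R3‖R_L) = 33.26 × 63490/112900 = 18.7 V.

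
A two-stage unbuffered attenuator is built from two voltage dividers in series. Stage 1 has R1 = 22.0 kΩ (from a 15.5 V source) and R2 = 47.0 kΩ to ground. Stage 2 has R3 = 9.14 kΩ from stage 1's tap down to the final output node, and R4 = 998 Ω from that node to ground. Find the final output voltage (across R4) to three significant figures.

V_out ≈ 0.419 V

Stage 2 presents R3+R4 = 10140 Ω as a load on stage 1's tap.
Stage 1's lower leg becomes R2‖(R3+R4) = 8339 Ω, so V_mid = 15.5 × 8339/30340 = 4.260 V.
Stage 2 is itself unloaded: V_out = V_mid × R4/(R3+R4) = 4.260 × 998/10140 = 0.419 V.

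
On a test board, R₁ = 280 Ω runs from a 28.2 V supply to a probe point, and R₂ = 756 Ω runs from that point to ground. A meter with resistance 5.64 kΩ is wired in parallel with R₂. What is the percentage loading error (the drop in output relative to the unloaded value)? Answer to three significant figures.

The divider's output (Thévenin) resistance is R₁‖R₂ = 204.3 Ω.
Fractional drop under load = R_th/(R_th + R_L) = 204.3 / (204.3 + 5640) = 0.03496.
So the output falls by 3.50 %.

3.50 %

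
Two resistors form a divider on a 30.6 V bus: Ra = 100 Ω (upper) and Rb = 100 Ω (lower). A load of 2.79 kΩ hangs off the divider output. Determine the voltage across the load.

V_out ≈ 15.0 V

The load sits in parallel with Rb: Rb‖R_L = (100 × 2790) / (100 + 2790) = 96.54 Ω.
V_out = 30.6 × 96.54 / (100 + 96.54) = 30.6 × 96.54/196.5 = 15.0 V.
(Unloaded it would have been 15.3 V.)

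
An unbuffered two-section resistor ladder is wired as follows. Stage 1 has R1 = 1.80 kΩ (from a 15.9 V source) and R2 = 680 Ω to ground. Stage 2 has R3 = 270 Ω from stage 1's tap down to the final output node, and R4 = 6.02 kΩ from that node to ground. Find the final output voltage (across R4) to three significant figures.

V_out ≈ 3.87 V

Stage 2 presents R3+R4 = 6290 Ω as a load on stage 1's tap.
Stage 1's lower leg becomes R2‖(R3+R4) = 613.7 Ω, so V_mid = 15.9 × 613.7/2414 = 4.042 V.
Stage 2 is itself unloaded: V_out = V_mid × R4/(R3+R4) = 4.042 × 6020/6290 = 3.87 V.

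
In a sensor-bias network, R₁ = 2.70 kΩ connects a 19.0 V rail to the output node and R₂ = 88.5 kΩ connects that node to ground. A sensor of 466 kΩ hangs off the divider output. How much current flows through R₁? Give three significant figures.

I ≈ 0.247 mA

R₂‖R_L = 74.38 kΩ, so the source sees R₁ + R₂‖R_L = 77.08 kΩ.
I = 19.0 V / 77.08 kΩ = 0.247 mA.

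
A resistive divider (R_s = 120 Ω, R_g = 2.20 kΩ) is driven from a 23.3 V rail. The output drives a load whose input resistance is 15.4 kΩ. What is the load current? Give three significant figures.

R_g‖R_L = 1925 Ω; V_out = 23.3 × 1925/2045 = 21.93 V.
I_L = V_out / R_L = 21.93 / 15.4 kΩ = 1.42 mA.

I_L ≈ 1.42 mA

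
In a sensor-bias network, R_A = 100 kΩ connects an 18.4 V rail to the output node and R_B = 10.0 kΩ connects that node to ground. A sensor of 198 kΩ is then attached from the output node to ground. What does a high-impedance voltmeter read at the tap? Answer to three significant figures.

The load sits in parallel with R_B: R_B‖R_L = (10.0 × 198) / (10.0 + 198) = 9.519 kΩ.
V_out = 18.4 × 9.519 / (100 + 9.519) = 18.4 × 9.519/109.5 = 1.60 V.

V_out ≈ 1.60 V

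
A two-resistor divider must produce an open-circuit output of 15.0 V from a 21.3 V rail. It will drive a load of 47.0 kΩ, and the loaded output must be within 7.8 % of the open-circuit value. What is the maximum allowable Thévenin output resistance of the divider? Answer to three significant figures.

Loading drop = R_th/(R_th + R_L) ≤ 0.0780, so R_th ≤ R_L · ε/(1−ε) = 47.0 kΩ × 0.0780/0.9220 = 3.98 kΩ.
(Any R1, R2 with R2/(R1+R2) = 0.704 and R1‖R2 ≤ 3.98 kΩ will meet the spec.)

R_th ≤ 3.98 kΩ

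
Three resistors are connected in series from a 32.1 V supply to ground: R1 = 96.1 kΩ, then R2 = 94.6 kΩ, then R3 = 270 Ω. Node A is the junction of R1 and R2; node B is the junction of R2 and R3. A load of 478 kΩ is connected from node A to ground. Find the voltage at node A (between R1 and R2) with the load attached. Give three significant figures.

Below node A the series string R2+R3 = 94870 Ω sits in parallel with the 478000 Ω load: 79160 Ω.
V_A = 32.1 × 79160/(96100 + 79160) = 14.5 V.

V ≈ 14.5 V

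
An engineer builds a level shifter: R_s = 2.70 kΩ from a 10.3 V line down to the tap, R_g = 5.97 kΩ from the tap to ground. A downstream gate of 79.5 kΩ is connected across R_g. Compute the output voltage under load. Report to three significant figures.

The load sits in parallel with R_g: R_g‖R_L = (5.97 × 79.5) / (5.97 + 79.5) = 5.553 kΩ.
V_out = 10.3 × 5.553 / (2.70 + 5.553) = 10.3 × 5.553/8.253 = 6.93 V.
(Unloaded it would have been 7.09 V.)

V_out ≈ 6.93 V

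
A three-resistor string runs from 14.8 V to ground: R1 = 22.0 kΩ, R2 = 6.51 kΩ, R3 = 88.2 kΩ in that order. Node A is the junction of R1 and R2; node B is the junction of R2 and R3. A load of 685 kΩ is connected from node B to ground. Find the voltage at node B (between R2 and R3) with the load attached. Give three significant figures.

At node B, R3 is in parallel with the load: R3‖R_L = 78.14 kΩ.
Below node A the resistance is R2 + (R3‖R_L) = 84.65 kΩ, so V_A = 14.8 × 84.65/106.6 = 11.75 V.
Then V_B = V_A × (R3‖R_L)/(R2 + R3‖R_L) = 11.75 × 78.14/84.65 = 10.8 V.

V ≈ 10.8 V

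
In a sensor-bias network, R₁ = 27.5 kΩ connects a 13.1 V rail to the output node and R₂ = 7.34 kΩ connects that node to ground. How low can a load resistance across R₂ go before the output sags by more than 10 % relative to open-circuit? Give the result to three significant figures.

R_L(min) ≈ 52.1 kΩ

Output resistance R_th = R₁‖R₂ = (27.5 × 7.34)/34.84 = 5.794 kΩ.
The fractional drop is R_th/(R_th + R_L); requiring this ≤ 0.100 gives R_L ≥ R_th(1/0.100 − 1) = 5.794 × 9.000 = 52.1 kΩ.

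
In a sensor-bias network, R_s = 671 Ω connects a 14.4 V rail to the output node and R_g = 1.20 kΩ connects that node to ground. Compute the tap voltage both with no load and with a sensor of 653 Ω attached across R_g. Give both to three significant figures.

Unloaded: 9.24 V; loaded: 5.57 V

Open-circuit: V = 14.4 × 1200/(671 + 1200) = 9.24 V.
With the load, R_g becomes R_g‖R_L = 422.9 Ω, so V = 14.4 × 422.9/1094 = 5.57 V.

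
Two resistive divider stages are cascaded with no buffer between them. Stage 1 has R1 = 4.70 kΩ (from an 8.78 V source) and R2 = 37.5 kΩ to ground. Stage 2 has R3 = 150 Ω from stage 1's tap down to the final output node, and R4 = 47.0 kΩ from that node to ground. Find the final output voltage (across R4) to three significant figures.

V_out ≈ 7.14 V

Stage 2 presents R3+R4 = 47150 Ω as a load on stage 1's tap.
Stage 1's lower leg becomes R2‖(R3+R4) = 20890 Ω, so V_mid = 8.78 × 20890/25590 = 7.167 V.
Stage 2 is itself unloaded: V_out = V_mid × R4/(R3+R4) = 7.167 × 47000/47150 = 7.14 V.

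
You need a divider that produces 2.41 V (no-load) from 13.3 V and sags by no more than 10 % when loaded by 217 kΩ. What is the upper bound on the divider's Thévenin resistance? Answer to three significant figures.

R_th ≤ 24.1 kΩ

Loading drop = R_th/(R_th + R_L) ≤ 0.100, so R_th ≤ R_L · ε/(1−ε) = 217 kΩ × 0.100/0.9000 = 24.1 kΩ.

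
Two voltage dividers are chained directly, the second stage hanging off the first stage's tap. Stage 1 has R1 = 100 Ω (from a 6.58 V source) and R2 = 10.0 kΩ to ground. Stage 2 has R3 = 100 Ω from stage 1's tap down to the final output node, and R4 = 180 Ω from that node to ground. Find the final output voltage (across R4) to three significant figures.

V_out ≈ 3.09 V

Stage 2 presents R3+R4 = 280.0 Ω as a load on stage 1's tap.
Stage 1's lower leg becomes R2‖(R3+R4) = 272.4 Ω, so V_mid = 6.58 × 272.4/372.4 = 4.813 V.
Stage 2 is itself unloaded: V_out = V_mid × R4/(R3+R4) = 4.813 × 180/280.0 = 3.09 V.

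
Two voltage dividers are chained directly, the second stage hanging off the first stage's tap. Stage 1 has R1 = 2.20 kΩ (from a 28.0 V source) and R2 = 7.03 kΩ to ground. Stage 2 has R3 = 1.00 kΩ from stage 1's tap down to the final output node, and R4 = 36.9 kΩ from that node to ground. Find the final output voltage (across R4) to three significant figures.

Stage 2 presents R3+R4 = 37.90 kΩ as a load on stage 1's tap.
Stage 1's lower leg becomes R2‖(R3+R4) = 5.930 kΩ, so V_mid = 28.0 × 5.930/8.130 = 20.42 V.
Stage 2 is itself unloaded: V_out = V_mid × R4/(R3+R4) = 20.42 × 36.9/37.90 = 19.9 V.

V_out ≈ 19.9 V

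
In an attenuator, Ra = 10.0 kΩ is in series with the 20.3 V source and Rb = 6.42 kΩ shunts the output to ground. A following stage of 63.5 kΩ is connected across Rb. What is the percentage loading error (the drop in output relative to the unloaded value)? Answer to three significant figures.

The divider's output (Thévenin) resistance is Ra‖Rb = 3.910 kΩ.
Fractional drop under load = R_th/(R_th + R_L) = 3.910 / (3.910 + 63.5) = 0.05800.
So the output falls by 5.80 %.

5.80 %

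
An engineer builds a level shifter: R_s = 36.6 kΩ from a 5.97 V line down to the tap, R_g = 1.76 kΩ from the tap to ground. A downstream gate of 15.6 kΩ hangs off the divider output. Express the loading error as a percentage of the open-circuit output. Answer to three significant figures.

9.72 %

The divider's output (Thévenin) resistance is R_s‖R_g = 1.679 kΩ.
Fractional drop under load = R_th/(R_th + R_L) = 1.679 / (1.679 + 15.6) = 0.09718.
So the output falls by 9.72 %.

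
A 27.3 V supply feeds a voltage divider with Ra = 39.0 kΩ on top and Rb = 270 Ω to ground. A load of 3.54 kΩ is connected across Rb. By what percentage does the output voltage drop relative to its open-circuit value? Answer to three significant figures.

7.04 %

The divider's output (Thévenin) resistance is Ra‖Rb = 268.1 Ω.
Fractional drop under load = R_th/(R_th + R_L) = 268.1 / (268.1 + 3540) = 0.07041.
So the output falls by 7.04 %.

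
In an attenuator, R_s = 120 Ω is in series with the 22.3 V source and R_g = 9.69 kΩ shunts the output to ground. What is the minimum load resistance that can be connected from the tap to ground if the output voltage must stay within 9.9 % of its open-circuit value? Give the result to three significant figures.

Output resistance R_th = R_s‖R_g = (120 × 9690)/9810 = 118.5 Ω.
The fractional drop is R_th/(R_th + R_L); requiring this ≤ 0.0990 gives R_L ≥ R_th(1/0.0990 − 1) = 118.5 × 9.101 = 1.08 kΩ.

R_L(min) ≈ 1.08 kΩ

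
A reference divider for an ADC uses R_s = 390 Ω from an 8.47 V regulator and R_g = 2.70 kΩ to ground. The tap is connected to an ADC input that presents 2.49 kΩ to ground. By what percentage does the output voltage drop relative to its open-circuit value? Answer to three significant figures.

12.0 %

The divider's output (Thévenin) resistance is R_s‖R_g = 340.8 Ω.
Fractional drop under load = R_th/(R_th + R_L) = 340.8 / (340.8 + 2490) = 0.1204.
So the output falls by 12.0 %.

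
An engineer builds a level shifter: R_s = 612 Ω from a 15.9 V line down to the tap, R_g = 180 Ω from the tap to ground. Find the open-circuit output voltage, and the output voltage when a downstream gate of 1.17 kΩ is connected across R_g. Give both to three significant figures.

Open-circuit: V = 15.9 × 180/(612 + 180) = 3.61 V.
With the load, R_g becomes R_g‖R_L = 156.0 Ω, so V = 15.9 × 156.0/768.0 = 3.23 V.

Unloaded: 3.61 V; loaded: 3.23 V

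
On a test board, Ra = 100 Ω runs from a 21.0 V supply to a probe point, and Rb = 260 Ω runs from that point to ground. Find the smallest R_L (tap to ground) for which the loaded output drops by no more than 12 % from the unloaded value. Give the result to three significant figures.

R_L(min) ≈ 530 Ω

Output resistance R_th = Ra‖Rb = (100 × 260)/360.0 = 72.22 Ω.
The fractional drop is R_th/(R_th + R_L); requiring this ≤ 0.120 gives R_L ≥ R_th(1/0.120 − 1) = 72.22 × 7.333 = 530 Ω.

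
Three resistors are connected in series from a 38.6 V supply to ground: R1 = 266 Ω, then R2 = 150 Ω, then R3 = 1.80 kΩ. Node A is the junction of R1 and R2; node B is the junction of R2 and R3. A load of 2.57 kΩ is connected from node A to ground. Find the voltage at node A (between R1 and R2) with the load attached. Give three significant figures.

V ≈ 31.1 V

Below node A the series string R2+R3 = 1950 Ω sits in parallel with the 2570 Ω load: 1109 Ω.
V_A = 38.6 × 1109/(266 + 1109) = 31.1 V.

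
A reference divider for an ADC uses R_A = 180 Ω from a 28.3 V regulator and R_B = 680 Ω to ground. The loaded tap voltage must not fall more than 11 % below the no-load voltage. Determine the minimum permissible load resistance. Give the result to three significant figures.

Output resistance R_th = R_A‖R_B = (180 × 680)/860.0 = 142.3 Ω.
The fractional drop is R_th/(R_th + R_L); requiring this ≤ 0.110 gives R_L ≥ R_th(1/0.110 − 1) = 142.3 × 8.091 = 1.15 kΩ.

R_L(min) ≈ 1.15 kΩ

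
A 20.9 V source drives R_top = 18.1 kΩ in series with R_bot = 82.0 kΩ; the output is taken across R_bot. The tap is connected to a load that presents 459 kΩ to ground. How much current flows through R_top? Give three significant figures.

R_bot‖R_L = 69.57 kΩ, so the source sees R_top + R_bot‖R_L = 87.67 kΩ.
I = 20.9 V / 87.67 kΩ = 0.238 mA.

I ≈ 0.238 mA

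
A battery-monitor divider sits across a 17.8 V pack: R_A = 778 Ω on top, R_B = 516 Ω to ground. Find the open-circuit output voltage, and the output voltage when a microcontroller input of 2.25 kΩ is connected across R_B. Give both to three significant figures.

Open-circuit: V = 17.8 × 516/(778 + 516) = 7.10 V.
With the load, R_B becomes R_B‖R_L = 419.7 Ω, so V = 17.8 × 419.7/1198 = 6.24 V.

Unloaded: 7.10 V; loaded: 6.24 V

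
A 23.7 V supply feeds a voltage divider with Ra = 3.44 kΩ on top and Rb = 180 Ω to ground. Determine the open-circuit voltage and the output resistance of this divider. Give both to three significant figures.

V_th is the open-circuit tap voltage: 23.7 × 180/(3440 + 180) = 1.18 V.
With the supply zeroed, Ra and Rb appear in parallel from the tap: R_th = Ra‖Rb = (3440 × 180)/3620 = 171 Ω.

V_th = 1.18 V, R_th = 171 Ω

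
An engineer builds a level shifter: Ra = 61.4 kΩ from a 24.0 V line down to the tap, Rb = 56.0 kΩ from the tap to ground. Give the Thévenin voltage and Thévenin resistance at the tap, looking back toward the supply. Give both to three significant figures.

V_th = 11.4 V, R_th = 29.3 kΩ

V_th is the open-circuit tap voltage: 24.0 × 56.0/(61.4 + 56.0) = 11.4 V.
With the supply zeroed, Ra and Rb appear in parallel from the tap: R_th = Ra‖Rb = (61.4 × 56.0)/117.4 = 29.3 kΩ.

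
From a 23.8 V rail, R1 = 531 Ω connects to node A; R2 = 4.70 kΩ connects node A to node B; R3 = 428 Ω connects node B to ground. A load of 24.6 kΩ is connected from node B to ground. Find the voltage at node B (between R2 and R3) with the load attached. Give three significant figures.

At node B, R3 is in parallel with the load: R3‖R_L = 420.7 Ω.
Below node A the resistance is R2 + (R3‖R_L) = 5121 Ω, so V_A = 23.8 × 5121/5652 = 21.56 V.
Then V_B = V_A × (R3‖R_L)/(R2 + R3‖R_L) = 21.56 × 420.7/5121 = 1.77 V.

V ≈ 1.77 V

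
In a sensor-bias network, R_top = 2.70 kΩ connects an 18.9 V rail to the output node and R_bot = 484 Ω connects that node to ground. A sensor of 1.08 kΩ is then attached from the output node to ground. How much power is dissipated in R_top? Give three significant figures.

P ≈ 105 mW

Total resistance from the source is R_top + (R_bot‖R_L) = 3034 Ω, so I = 18.9/3034 Ω = 6.229 mA.
P = I²·R_top = (6.229 mA)² × 2.70 kΩ = 105 mW.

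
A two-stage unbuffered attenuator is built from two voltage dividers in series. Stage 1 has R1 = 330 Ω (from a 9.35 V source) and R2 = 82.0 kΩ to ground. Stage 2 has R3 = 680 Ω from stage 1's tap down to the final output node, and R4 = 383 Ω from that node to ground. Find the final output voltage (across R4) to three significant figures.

Stage 2 presents R3+R4 = 1063 Ω as a load on stage 1's tap.
Stage 1's lower leg becomes R2‖(R3+R4) = 1049 Ω, so V_mid = 9.35 × 1049/1379 = 7.113 V.
Stage 2 is itself unloaded: V_out = V_mid × R4/(R3+R4) = 7.113 × 383/1063 = 2.56 V.

V_out ≈ 2.56 V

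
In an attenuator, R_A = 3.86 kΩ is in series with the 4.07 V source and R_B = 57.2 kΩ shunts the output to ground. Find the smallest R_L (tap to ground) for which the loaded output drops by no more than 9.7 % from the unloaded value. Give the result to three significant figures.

Output resistance R_th = R_A‖R_B = (3.86 × 57.2)/61.06 = 3.616 kΩ.
The fractional drop is R_th/(R_th + R_L); requiring this ≤ 0.0970 gives R_L ≥ R_th(1/0.0970 − 1) = 3.616 × 9.309 = 33.7 kΩ.

R_L(min) ≈ 33.7 kΩ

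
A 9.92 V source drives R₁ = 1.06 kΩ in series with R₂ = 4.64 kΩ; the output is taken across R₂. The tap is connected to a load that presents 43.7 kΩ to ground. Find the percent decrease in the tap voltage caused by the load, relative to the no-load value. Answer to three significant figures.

1.94 %

The divider's output (Thévenin) resistance is R₁‖R₂ = 0.8629 kΩ.
Fractional drop under load = R_th/(R_th + R_L) = 0.8629 / (0.8629 + 43.7) = 0.01936.
So the output falls by 1.94 %.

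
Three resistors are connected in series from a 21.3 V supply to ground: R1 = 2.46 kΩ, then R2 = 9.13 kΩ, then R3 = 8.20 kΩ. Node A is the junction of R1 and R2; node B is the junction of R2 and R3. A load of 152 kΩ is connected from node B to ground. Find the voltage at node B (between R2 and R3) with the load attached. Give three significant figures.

At node B, R3 is in parallel with the load: R3‖R_L = 7.780 kΩ.
Below node A the resistance is R2 + (R3‖R_L) = 16.91 kΩ, so V_A = 21.3 × 16.91/19.37 = 18.59 V.
Then V_B = V_A × (R3‖R_L)/(R2 + R3‖R_L) = 18.59 × 7.780/16.91 = 8.56 V.

V ≈ 8.56 V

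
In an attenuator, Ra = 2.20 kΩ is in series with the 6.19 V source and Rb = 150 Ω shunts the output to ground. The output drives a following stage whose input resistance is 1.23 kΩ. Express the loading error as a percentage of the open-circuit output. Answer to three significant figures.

The divider's output (Thévenin) resistance is Ra‖Rb = 140.4 Ω.
Fractional drop under load = R_th/(R_th + R_L) = 140.4 / (140.4 + 1230) = 0.1025.
So the output falls by 10.2 %.

10.2 %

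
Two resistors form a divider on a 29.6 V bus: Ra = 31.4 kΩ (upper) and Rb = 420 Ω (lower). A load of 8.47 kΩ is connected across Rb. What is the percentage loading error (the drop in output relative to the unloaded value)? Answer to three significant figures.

The divider's output (Thévenin) resistance is Ra‖Rb = 414.5 Ω.
Fractional drop under load = R_th/(R_th + R_L) = 414.5 / (414.5 + 8470) = 0.04665.
So the output falls by 4.66 %.

4.66 %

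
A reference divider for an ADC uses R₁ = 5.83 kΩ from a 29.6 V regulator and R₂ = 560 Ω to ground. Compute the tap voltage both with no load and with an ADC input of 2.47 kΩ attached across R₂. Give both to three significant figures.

Unloaded: 2.59 V; loaded: 2.15 V

Open-circuit: V = 29.6 × 560/(5830 + 560) = 2.59 V.
With the load, R₂ becomes R₂‖R_L = 456.5 Ω, so V = 29.6 × 456.5/6287 = 2.15 V.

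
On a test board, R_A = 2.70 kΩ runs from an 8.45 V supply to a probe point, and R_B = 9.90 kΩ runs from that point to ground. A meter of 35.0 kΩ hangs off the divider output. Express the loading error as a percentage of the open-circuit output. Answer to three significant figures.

The divider's output (Thévenin) resistance is R_A‖R_B = 2.121 kΩ.
Fractional drop under load = R_th/(R_th + R_L) = 2.121 / (2.121 + 35.0) = 0.05715.
So the output falls by 5.71 %.

5.71 %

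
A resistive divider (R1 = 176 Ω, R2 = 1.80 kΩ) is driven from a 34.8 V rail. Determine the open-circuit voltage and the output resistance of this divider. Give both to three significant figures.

V_th = 31.7 V, R_th = 160 Ω

V_th is the open-circuit tap voltage: 34.8 × 1800/(176 + 1800) = 31.7 V.
With the supply zeroed, R1 and R2 appear in parallel from the tap: R_th = R1‖R2 = (176 × 1800)/1976 = 160 Ω.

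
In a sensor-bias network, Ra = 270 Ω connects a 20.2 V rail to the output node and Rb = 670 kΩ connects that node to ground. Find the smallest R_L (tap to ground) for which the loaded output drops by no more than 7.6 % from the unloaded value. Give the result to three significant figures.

R_L(min) ≈ 3.28 kΩ

Output resistance R_th = Ra‖Rb = (270 × 670000)/670300 = 269.9 Ω.
The fractional drop is R_th/(R_th + R_L); requiring this ≤ 0.0760 gives R_L ≥ R_th(1/0.0760 − 1) = 269.9 × 12.16 = 3.28 kΩ.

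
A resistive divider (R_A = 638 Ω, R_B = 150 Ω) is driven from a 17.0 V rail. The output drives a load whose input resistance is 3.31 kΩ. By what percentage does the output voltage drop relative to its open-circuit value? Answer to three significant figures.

3.54 %

The divider's output (Thévenin) resistance is R_A‖R_B = 121.4 Ω.
Fractional drop under load = R_th/(R_th + R_L) = 121.4 / (121.4 + 3310) = 0.03539.
So the output falls by 3.54 %.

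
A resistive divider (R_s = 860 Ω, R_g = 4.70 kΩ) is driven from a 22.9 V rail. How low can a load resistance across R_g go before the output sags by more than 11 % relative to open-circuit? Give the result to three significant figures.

Output resistance R_th = R_s‖R_g = (860 × 4700)/5560 = 727.0 Ω.
The fractional drop is R_th/(R_th + R_L); requiring this ≤ 0.110 gives R_L ≥ R_th(1/0.110 − 1) = 727.0 × 8.091 = 5.88 kΩ.

R_L(min) ≈ 5.88 kΩ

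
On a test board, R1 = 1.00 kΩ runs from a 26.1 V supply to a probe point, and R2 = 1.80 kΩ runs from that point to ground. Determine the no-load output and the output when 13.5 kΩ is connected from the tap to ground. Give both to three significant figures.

Unloaded: 16.8 V; loaded: 16.0 V

Open-circuit: V = 26.1 × 1.80/(1.00 + 1.80) = 16.8 V.
With the load, R2 becomes R2‖R_L = 1.588 kΩ, so V = 26.1 × 1.588/2.588 = 16.0 V.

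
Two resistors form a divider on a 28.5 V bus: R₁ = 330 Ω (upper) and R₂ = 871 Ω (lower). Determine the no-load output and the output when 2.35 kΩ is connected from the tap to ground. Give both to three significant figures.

Open-circuit: V = 28.5 × 871/(330 + 871) = 20.7 V.
With the load, R₂ becomes R₂‖R_L = 635.5 Ω, so V = 28.5 × 635.5/965.5 = 18.8 V.

Unloaded: 20.7 V; loaded: 18.8 V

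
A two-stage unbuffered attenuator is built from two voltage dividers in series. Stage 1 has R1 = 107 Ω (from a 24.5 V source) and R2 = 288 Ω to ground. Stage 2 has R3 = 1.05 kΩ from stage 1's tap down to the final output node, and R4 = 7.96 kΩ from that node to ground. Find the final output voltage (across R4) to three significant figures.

V_out ≈ 15.6 V

Stage 2 presents R3+R4 = 9010 Ω as a load on stage 1's tap.
Stage 1's lower leg becomes R2‖(R3+R4) = 279.1 Ω, so V_mid = 24.5 × 279.1/386.1 = 17.71 V.
Stage 2 is itself unloaded: V_out = V_mid × R4/(R3+R4) = 17.71 × 7960/9010 = 15.6 V.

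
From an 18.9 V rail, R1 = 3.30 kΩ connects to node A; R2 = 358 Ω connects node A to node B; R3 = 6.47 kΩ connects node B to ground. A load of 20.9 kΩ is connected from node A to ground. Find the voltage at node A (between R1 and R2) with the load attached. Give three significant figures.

V ≈ 11.5 V

Below node A the series string R2+R3 = 6828 Ω sits in parallel with the 20900 Ω load: 5147 Ω.
V_A = 18.9 × 5147/(3300 + 5147) = 11.5 V.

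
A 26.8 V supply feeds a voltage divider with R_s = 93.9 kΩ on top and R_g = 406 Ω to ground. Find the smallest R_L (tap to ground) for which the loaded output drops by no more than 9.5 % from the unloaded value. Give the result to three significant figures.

R_L(min) ≈ 3.85 kΩ

Output resistance R_th = R_s‖R_g = (93900 × 406)/94310 = 404.3 Ω.
The fractional drop is R_th/(R_th + R_L); requiring this ≤ 0.0950 gives R_L ≥ R_th(1/0.0950 − 1) = 404.3 × 9.526 = 3.85 kΩ.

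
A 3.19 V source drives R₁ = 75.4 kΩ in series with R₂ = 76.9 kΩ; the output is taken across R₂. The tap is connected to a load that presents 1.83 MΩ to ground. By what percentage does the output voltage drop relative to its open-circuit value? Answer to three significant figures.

2.04 %

The divider's output (Thévenin) resistance is R₁‖R₂ = 38.07 kΩ.
Fractional drop under load = R_th/(R_th + R_L) = 38.07 / (38.07 + 1830) = 0.02038.
So the output falls by 2.04 %.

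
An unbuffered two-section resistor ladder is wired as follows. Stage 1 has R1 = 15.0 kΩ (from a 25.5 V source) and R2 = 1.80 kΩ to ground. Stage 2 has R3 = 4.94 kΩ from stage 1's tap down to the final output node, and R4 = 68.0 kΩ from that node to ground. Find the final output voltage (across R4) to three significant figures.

V_out ≈ 2.49 V

Stage 2 presents R3+R4 = 72.94 kΩ as a load on stage 1's tap.
Stage 1's lower leg becomes R2‖(R3+R4) = 1.757 kΩ, so V_mid = 25.5 × 1.757/16.76 = 2.673 V.
Stage 2 is itself unloaded: V_out = V_mid × R4/(R3+R4) = 2.673 × 68.0/72.94 = 2.49 V.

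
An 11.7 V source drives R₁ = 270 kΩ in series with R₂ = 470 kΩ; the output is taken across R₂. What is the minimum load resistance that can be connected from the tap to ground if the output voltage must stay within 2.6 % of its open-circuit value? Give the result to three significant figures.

R_L(min) ≈ 6.42 MΩ

Output resistance R_th = R₁‖R₂ = (270 × 470)/740.0 = 171.5 kΩ.
The fractional drop is R_th/(R_th + R_L); requiring this ≤ 0.0260 gives R_L ≥ R_th(1/0.0260 − 1) = 171.5 × 37.46 = 6.42 MΩ.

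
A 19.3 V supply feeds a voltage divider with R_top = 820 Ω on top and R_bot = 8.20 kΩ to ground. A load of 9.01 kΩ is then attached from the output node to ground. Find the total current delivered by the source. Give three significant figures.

R_bot‖R_L = 4293 Ω, so the source sees R_top + R_bot‖R_L = 5113 Ω.
I = 19.3 V / 5113 Ω = 3.77 mA.

I ≈ 3.77 mA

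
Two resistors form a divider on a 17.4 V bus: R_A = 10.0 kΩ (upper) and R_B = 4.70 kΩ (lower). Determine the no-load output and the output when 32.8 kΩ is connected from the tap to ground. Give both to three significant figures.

Open-circuit: V = 17.4 × 4.70/(10.0 + 4.70) = 5.56 V.
With the load, R_B becomes R_B‖R_L = 4.111 kΩ, so V = 17.4 × 4.111/14.11 = 5.07 V.

Unloaded: 5.56 V; loaded: 5.07 V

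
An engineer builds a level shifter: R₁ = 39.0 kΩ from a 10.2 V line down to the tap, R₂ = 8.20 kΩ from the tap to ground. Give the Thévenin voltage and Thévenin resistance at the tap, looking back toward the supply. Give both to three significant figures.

V_th = 1.77 V, R_th = 6.78 kΩ

V_th is the open-circuit tap voltage: 10.2 × 8.20/(39.0 + 8.20) = 1.77 V.
With the supply zeroed, R₁ and R₂ appear in parallel from the tap: R_th = R₁‖R₂ = (39.0 × 8.20)/47.20 = 6.78 kΩ.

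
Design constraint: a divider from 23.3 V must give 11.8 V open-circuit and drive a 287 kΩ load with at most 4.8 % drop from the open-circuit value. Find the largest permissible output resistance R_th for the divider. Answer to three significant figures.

R_th ≤ 14.5 kΩ

Loading drop = R_th/(R_th + R_L) ≤ 0.0480, so R_th ≤ R_L · ε/(1−ε) = 287 kΩ × 0.0480/0.9520 = 14.5 kΩ.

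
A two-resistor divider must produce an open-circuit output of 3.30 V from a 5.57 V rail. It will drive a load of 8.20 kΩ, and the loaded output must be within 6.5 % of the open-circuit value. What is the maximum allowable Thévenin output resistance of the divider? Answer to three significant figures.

R_th ≤ 570 Ω

Loading drop = R_th/(R_th + R_L) ≤ 0.0650, so R_th ≤ R_L · ε/(1−ε) = 8.20 kΩ × 0.0650/0.9350 = 570 Ω.
(Any R1, R2 with R2/(R1+R2) = 0.592 and R1‖R2 ≤ 570 Ω will meet the spec.)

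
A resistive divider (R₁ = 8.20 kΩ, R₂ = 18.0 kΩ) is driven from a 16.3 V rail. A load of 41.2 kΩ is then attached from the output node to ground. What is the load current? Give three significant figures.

I_L ≈ 0.239 mA

R₂‖R_L = 12.53 kΩ; V_out = 16.3 × 12.53/20.73 = 9.851 V.
I_L = V_out / R_L = 9.851 / 41.2 kΩ = 0.239 mA.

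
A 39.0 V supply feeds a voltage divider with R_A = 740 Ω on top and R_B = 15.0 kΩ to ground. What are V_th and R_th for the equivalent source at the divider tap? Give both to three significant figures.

V_th = 37.2 V, R_th = 705 Ω

V_th is the open-circuit tap voltage: 39.0 × 15000/(740 + 15000) = 37.2 V.
With the supply zeroed, R_A and R_B appear in parallel from the tap: R_th = R_A‖R_B = (740 × 15000)/15740 = 705 Ω.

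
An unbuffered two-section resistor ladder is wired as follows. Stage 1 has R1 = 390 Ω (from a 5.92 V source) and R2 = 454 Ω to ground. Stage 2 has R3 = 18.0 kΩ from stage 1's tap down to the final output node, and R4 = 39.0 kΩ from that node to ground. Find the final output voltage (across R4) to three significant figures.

Stage 2 presents R3+R4 = 57000 Ω as a load on stage 1's tap.
Stage 1's lower leg becomes R2‖(R3+R4) = 450.4 Ω, so V_mid = 5.92 × 450.4/840.4 = 3.173 V.
Stage 2 is itself unloaded: V_out = V_mid × R4/(R3+R4) = 3.173 × 39000/57000 = 2.17 V.

V_out ≈ 2.17 V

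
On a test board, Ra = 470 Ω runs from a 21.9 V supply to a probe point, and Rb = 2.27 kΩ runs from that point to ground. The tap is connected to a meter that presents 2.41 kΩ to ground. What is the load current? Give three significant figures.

I_L ≈ 6.48 mA

Rb‖R_L = 1169 Ω; V_out = 21.9 × 1169/1639 = 15.62 V.
I_L = V_out / R_L = 15.62 / 2.41 kΩ = 6.48 mA.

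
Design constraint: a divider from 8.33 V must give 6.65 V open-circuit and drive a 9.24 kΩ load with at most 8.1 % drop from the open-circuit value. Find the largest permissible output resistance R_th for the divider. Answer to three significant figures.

R_th ≤ 814 Ω

Loading drop = R_th/(R_th + R_L) ≤ 0.0810, so R_th ≤ R_L · ε/(1−ε) = 9.24 kΩ × 0.0810/0.9190 = 814 Ω.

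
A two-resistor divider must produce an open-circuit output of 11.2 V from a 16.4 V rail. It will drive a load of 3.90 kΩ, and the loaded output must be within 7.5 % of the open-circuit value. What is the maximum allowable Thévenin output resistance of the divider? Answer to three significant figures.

R_th ≤ 316 Ω

Loading drop = R_th/(R_th + R_L) ≤ 0.0750, so R_th ≤ R_L · ε/(1−ε) = 3.90 kΩ × 0.0750/0.9250 = 316 Ω.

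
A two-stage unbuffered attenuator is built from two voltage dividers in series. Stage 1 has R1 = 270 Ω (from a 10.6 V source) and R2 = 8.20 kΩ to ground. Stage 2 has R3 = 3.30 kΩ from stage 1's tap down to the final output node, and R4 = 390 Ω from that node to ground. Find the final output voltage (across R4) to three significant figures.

Stage 2 presents R3+R4 = 3690 Ω as a load on stage 1's tap.
Stage 1's lower leg becomes R2‖(R3+R4) = 2545 Ω, so V_mid = 10.6 × 2545/2815 = 9.583 V.
Stage 2 is itself unloaded: V_out = V_mid × R4/(R3+R4) = 9.583 × 390/3690 = 1.01 V.

V_out ≈ 1.01 V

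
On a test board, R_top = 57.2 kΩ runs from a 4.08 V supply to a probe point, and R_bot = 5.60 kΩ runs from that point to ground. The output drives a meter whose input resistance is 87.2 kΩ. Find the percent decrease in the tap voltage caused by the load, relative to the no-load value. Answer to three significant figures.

5.53 %

The divider's output (Thévenin) resistance is R_top‖R_bot = 5.101 kΩ.
Fractional drop under load = R_th/(R_th + R_L) = 5.101 / (5.101 + 87.2) = 0.05526.
So the output falls by 5.53 %.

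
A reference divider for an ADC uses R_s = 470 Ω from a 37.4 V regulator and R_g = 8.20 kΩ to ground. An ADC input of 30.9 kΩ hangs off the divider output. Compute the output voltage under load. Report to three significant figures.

The load sits in parallel with R_g: R_g‖R_L = (8200 × 30900) / (8200 + 30900) = 6480 Ω.
V_out = 37.4 × 6480 / (470 + 6480) = 37.4 × 6480/6950 = 34.9 V.
(Unloaded it would have been 35.4 V.)

V_out ≈ 34.9 V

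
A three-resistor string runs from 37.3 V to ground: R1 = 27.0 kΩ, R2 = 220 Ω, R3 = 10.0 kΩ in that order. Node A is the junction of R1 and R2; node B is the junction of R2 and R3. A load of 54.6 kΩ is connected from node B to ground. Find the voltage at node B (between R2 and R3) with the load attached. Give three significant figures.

At node B, R3 is in parallel with the load: R3‖R_L = 8452 Ω.
Below node A the resistance is R2 + (R3‖R_L) = 8672 Ω, so V_A = 37.3 × 8672/35670 = 9.068 V.
Then V_B = V_A × (R3‖R_L)/(R2 + R3‖R_L) = 9.068 × 8452/8672 = 8.84 V.

V ≈ 8.84 V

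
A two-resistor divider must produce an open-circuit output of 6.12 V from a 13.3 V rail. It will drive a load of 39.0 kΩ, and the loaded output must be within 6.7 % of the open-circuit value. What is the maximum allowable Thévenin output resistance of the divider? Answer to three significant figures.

Loading drop = R_th/(R_th + R_L) ≤ 0.0670, so R_th ≤ R_L · ε/(1−ε) = 39.0 kΩ × 0.0670/0.9330 = 2.80 kΩ.
(Any R1, R2 with R2/(R1+R2) = 0.460 and R1‖R2 ≤ 2.80 kΩ will meet the spec.)

R_th ≤ 2.80 kΩ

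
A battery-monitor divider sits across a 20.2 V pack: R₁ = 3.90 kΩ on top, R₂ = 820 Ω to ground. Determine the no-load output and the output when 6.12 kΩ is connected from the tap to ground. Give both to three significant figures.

Unloaded: 3.51 V; loaded: 3.16 V

Open-circuit: V = 20.2 × 820/(3900 + 820) = 3.51 V.
With the load, R₂ becomes R₂‖R_L = 723.1 Ω, so V = 20.2 × 723.1/4623 = 3.16 V.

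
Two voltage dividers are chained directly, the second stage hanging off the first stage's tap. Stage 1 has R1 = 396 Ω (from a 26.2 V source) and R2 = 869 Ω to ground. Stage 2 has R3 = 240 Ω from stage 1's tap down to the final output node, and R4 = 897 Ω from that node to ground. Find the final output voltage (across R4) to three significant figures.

Stage 2 presents R3+R4 = 1137 Ω as a load on stage 1's tap.
Stage 1's lower leg becomes R2‖(R3+R4) = 492.5 Ω, so V_mid = 26.2 × 492.5/888.5 = 14.52 V.
Stage 2 is itself unloaded: V_out = V_mid × R4/(R3+R4) = 14.52 × 897/1137 = 11.5 V.

V_out ≈ 11.5 V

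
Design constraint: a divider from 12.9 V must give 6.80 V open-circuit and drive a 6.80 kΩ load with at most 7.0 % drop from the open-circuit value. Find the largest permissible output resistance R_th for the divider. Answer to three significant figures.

R_th ≤ 512 Ω

Loading drop = R_th/(R_th + R_L) ≤ 0.0700, so R_th ≤ R_L · ε/(1−ε) = 6.80 kΩ × 0.0700/0.9300 = 512 Ω.
(Any R1, R2 with R2/(R1+R2) = 0.527 and R1‖R2 ≤ 512 Ω will meet the spec.)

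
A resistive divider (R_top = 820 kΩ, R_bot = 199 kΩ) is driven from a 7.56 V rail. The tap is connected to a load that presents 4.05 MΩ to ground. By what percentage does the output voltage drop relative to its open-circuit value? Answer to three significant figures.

The divider's output (Thévenin) resistance is R_top‖R_bot = 160.1 kΩ.
Fractional drop under load = R_th/(R_th + R_L) = 160.1 / (160.1 + 4050) = 0.03804.
So the output falls by 3.80 %.

3.80 %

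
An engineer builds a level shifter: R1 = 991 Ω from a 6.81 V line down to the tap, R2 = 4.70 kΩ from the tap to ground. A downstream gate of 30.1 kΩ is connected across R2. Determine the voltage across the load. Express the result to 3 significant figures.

V_out ≈ 5.48 V

The load sits in parallel with R2: R2‖R_L = (4700 × 30100) / (4700 + 30100) = 4065 Ω.
V_out = 6.81 × 4065 / (991 + 4065) = 6.81 × 4065/5056 = 5.48 V.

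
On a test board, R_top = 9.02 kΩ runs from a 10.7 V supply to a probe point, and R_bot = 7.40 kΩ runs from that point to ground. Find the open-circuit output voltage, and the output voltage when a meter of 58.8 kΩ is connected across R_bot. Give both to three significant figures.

Unloaded: 4.82 V; loaded: 4.51 V

Open-circuit: V = 10.7 × 7.40/(9.02 + 7.40) = 4.82 V.
With the load, R_bot becomes R_bot‖R_L = 6.573 kΩ, so V = 10.7 × 6.573/15.59 = 4.51 V.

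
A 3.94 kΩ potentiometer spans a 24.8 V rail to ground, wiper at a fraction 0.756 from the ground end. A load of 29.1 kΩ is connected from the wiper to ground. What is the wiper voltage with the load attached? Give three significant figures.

The wiper splits the pot into (1−α)R = 961.4 Ω above and αR = 2979 Ω below.
Lower section ‖ load = 2702 Ω.
V_wiper = 24.8 × 2702/(961.4 + 2702) = 18.3 V.

V ≈ 18.3 V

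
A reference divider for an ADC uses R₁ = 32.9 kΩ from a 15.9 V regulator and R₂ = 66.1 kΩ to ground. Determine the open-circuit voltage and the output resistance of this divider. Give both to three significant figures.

V_th = 10.6 V, R_th = 22.0 kΩ

V_th is the open-circuit tap voltage: 15.9 × 66.1/(32.9 + 66.1) = 10.6 V.
With the supply zeroed, R₁ and R₂ appear in parallel from the tap: R_th = R₁‖R₂ = (32.9 × 66.1)/99.00 = 22.0 kΩ.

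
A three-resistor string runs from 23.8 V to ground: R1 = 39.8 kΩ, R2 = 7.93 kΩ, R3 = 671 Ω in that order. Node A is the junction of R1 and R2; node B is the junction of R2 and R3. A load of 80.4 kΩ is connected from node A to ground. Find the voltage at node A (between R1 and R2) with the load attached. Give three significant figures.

V ≈ 3.89 V

Below node A the series string R2+R3 = 8601 Ω sits in parallel with the 80400 Ω load: 7770 Ω.
V_A = 23.8 × 7770/(39800 + 7770) = 3.89 V.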